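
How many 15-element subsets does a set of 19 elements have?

3876

C(19,15) = C(19,4) by symmetry.
C(19,4) = (19·18·17·16) / 4! = 93024 / 24 = 3876.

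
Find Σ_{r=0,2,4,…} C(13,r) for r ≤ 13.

4096

Even-r terms of row 13 sum to 2^12 = 4096.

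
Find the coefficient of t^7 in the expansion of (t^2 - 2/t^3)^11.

-1320

General term: C(11,j)·(t^2)^j·(-2/t^3)^(11-j), with t-exponent 2j − 3(11−j) = 5j − 33.
Set 5j − 33 = 7: j = 8.
C(11,8) = 165; 1^8 = 1; (-2)^3 = -8.
Coefficient = 165 · 1 · (-8) = -1320.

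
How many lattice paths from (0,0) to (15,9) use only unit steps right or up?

1307504

Each path is a sequence of 24 steps with 15 rights: C(24,15) = 1307504.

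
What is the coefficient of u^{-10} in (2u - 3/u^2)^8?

81648

General term: C(8,j)·(2u)^j·(-3/u^2)^(8-j), with u-exponent 1j − 2(8−j) = 3j − 16.
Set 3j − 16 = -10: j = 2.
C(8,2) = 28; 2^2 = 4; (-3)^6 = 729.
Coefficient = 28 · 4 · 729 = 81648.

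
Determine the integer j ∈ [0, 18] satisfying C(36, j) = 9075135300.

C(36,j) increases on 0 ≤ j ≤ 18. C(36,17) = 8597496600 and C(36,18) = 9075135300, so j = 18.

18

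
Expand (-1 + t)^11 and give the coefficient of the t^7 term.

330

The general term is C(11,j)·(-1)^j·(t)^(11-j); the t^7 term has j = 4.
C(11,4) = 330.
Coefficient = C(11,4) = 330.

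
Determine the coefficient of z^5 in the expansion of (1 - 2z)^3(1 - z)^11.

Coefficient of z^5 = Σ_{j} C(3,j)·(-2)^j·C(11,5-j)·(-1)^(5-j) for j from 0 to 3.
= (-462) + (-1980) + (-1980) + (-440) = -4862.

-4862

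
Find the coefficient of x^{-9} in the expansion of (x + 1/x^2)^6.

6

General term: C(6,j)·(x)^j·(1/x^2)^(6-j), with x-exponent 1j − 2(6−j) = 3j − 12.
Set 3j − 12 = -9: j = 1.
C(6,1) = 6; 1^1 = 1; 1^5 = 1.
Coefficient = 6 · 1 · 1 = 6.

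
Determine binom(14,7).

3432

C(14,7) = (14·13·12·11·10·9·8) / 7! = 17297280 / 5040 = 3432.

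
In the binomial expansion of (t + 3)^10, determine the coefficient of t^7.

The general term is C(10,j)·(t)^j·(3)^(10-j); the t^7 term has j = 7.
C(10,7) = 120.
Coefficient = C(10,7) · 3^3 = 120 · 27 = 3240.

3240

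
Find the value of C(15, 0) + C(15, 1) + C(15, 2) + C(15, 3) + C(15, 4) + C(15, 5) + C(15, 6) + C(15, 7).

16384

1 + 15 + 105 + 455 + 1365 + 3003 + 5005 + 6435 = 16384.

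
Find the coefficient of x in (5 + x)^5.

The general term is C(5,j)·(5)^j·(x)^(5-j); the x^1 term has j = 4.
C(5,4) = 5.
Coefficient = C(5,4) · 5^4 = 5 · 625 = 3125.

3125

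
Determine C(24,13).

C(24,13) = C(24,11) by symmetry.
C(24,11) = (24·23·22·21·20·19·18·17·16·15·14) / 11! = 99638080819200 / 39916800 = 2496144.

2496144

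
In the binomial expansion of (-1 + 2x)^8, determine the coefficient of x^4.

The general term is C(8,j)·(-1)^j·(2x)^(8-j); the x^4 term has j = 4.
C(8,4) = 70.
Coefficient = C(8,4) · 2^4 = 70 · 16 = 1120.

1120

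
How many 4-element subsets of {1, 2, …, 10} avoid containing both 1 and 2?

All 4-subsets: C(10,4) = 210. Those containing both fixed elements: C(8,2) = 28.
210 − 28 = 182.

182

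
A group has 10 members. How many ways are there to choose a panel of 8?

This is C(10,8) = 45.

45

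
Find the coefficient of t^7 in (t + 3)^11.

26730

The general term is C(11,j)·(t)^j·(3)^(11-j); the t^7 term has j = 7.
C(11,7) = 330.
Coefficient = C(11,7) · 3^4 = 330 · 81 = 26730.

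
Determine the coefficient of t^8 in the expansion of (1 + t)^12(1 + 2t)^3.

Coefficient of t^8 = Σ_{j} C(12,j)·1^j·C(3,8-j)·2^(8-j) for j from 5 to 8.
= 6336 + 11088 + 4752 + 495 = 22671.

22671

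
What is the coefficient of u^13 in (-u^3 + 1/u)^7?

-21

General term: C(7,j)·(-u^3)^j·(1/u)^(7-j), with u-exponent 3j − 1(7−j) = 4j − 7.
Set 4j − 7 = 13: j = 5.
C(7,5) = 21; (-1)^5 = -1; 1^2 = 1.
Coefficient = 21 · (-1) · 1 = -21.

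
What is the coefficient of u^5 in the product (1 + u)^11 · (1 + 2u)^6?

Coefficient of u^5 = Σ_{j} C(11,j)·1^j·C(6,5-j)·2^(5-j) for j from 0 to 5.
= 192 + 2640 + 8800 + 9900 + 3960 + 462 = 25954.

25954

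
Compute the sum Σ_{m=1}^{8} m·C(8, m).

Differentiating (1+x)^8 and setting x=1: Σ m·C(8,m) = 8·2^7 = 1024.

1024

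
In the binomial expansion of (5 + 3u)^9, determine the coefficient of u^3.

35437500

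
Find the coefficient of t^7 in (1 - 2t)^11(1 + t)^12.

Coefficient of t^7 = Σ_{j} C(11,j)·(-2)^j·C(12,7-j)·1^(7-j) for j from 0 to 7.
= 792 + (-20328) + 174240 + (-653400) + 1161600 + (-975744) + 354816 + (-42240) = -264.

-264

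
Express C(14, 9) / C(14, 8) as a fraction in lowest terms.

2/3

C(n,k+1)/C(n,k) = (n−k)/(k+1) = (14−8)/(8+1) = 6/9 = 2/3.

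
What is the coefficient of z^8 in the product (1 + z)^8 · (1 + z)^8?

12870

(1 + z)^8(1 + z)^8 = (1 + z)^16, so the coefficient of z^8 is C(16,8)·1^8 = 12870·1 = 12870.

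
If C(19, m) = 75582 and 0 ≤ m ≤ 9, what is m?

8

C(19,m) increases on 0 ≤ m ≤ 9. C(19,7) = 50388 and C(19,8) = 75582, so m = 8.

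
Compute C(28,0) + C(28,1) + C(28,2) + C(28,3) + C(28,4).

1 + 28 + 378 + 3276 + 20475 = 24158.

24158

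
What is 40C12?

5586853480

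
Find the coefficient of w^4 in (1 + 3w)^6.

1215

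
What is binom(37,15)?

9364199760

C(37,15) = (37·36·35·34·33·32·31·30·29·28·27·26·25·24·23) / 15! = 12245324002983751680000 / 1307674368000 = 9364199760.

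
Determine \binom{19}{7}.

C(19,7) = (19·18·17·16·15·14·13) / 7! = 253955520 / 5040 = 50388.

50388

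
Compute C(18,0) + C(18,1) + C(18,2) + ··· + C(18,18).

The entries of row 18 sum to 2^18 = 262144.

262144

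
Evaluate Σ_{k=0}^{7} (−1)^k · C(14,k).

The partial alternating sum Σ_{k=0}^{7} (−1)^k C(14,k) = (−1)^7 C(13,7) = -1716.

-1716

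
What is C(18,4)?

C(18,4) = (18·17·16·15) / 4! = 73440 / 24 = 3060.

3060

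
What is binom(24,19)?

42504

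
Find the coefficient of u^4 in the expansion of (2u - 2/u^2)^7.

-896

General term: C(7,j)·(2u)^j·(-2/u^2)^(7-j), with u-exponent 1j − 2(7−j) = 3j − 14.
Set 3j − 14 = 4: j = 6.
C(7,6) = 7; 2^6 = 64; (-2)^1 = -2.
Coefficient = 7 · 64 · (-2) = -896.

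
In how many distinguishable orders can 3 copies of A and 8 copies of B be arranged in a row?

165

Choose positions for the A's: C(11,3) = 165.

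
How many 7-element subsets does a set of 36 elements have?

8347680

C(36,7) = (36·35·34·33·32·31·30) / 7! = 42072307200 / 5040 = 8347680.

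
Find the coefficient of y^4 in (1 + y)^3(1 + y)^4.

(1 + y)^3(1 + y)^4 = (1 + y)^7, so the coefficient of y^4 is C(7,4)·1^4 = 35·1 = 35.

35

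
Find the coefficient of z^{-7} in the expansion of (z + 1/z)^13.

286

General term: C(13,j)·(z)^j·(1/z)^(13-j), with z-exponent 1j − 1(13−j) = 2j − 13.
Set 2j − 13 = -7: j = 3.
C(13,3) = 286; 1^3 = 1; 1^10 = 1.
Coefficient = 286 · 1 · 1 = 286.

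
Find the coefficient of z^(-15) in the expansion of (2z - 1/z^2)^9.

18

General term: C(9,j)·(2z)^j·(-1/z^2)^(9-j), with z-exponent 1j − 2(9−j) = 3j − 18.
Set 3j − 18 = -15: j = 1.
C(9,1) = 9; 2^1 = 2; (-1)^8 = 1.
Coefficient = 9 · 2 · 1 = 18.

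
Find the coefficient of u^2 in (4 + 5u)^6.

96000

The general term is C(6,j)·(4)^j·(5u)^(6-j); the u^2 term has j = 4.
C(6,4) = 15.
Coefficient = C(6,4) · 4^4 · 5^2 = 15 · 256 · 25 = 96000.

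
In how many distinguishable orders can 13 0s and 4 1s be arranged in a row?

2380

Choose positions for the 0s: C(17,13) = 2380.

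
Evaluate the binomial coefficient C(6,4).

C(6,4) = C(6,2) by symmetry.
C(6,2) = (6·5) / 2! = 30 / 2 = 15.

15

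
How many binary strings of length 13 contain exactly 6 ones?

Choose the 6 positions: C(13,6) = 1716.

1716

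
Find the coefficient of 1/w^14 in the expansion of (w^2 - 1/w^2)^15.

General term: C(15,j)·(w^2)^j·(-1/w^2)^(15-j), with w-exponent 2j − 2(15−j) = 4j − 30.
Set 4j − 30 = -14: j = 4.
C(15,4) = 1365; 1^4 = 1; (-1)^11 = -1.
Coefficient = 1365 · 1 · (-1) = -1365.

-1365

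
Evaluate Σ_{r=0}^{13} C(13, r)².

10400600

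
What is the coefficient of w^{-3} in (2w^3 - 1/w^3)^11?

General term: C(11,j)·(2w^3)^j·(-1/w^3)^(11-j), with w-exponent 3j − 3(11−j) = 6j − 33.
Set 6j − 33 = -3: j = 5.
C(11,5) = 462; 2^5 = 32; (-1)^6 = 1.
Coefficient = 462 · 32 · 1 = 14784.

14784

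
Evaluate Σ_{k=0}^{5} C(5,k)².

Σ C(5,k)² is the coefficient of x^5 in (1+x)^5(1+x)^5 = (1+x)^10, i.e. C(10,5) = 252.

252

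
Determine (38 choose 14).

C(38,14) = (38·37·36·35·34·33·32·31·30·29·28·27·26·25) / 14! = 842975203103953920000 / 87178291200 = 9669554100.

9669554100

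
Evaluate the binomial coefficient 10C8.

45

C(10,8) = C(10,2) by symmetry.
C(10,2) = (10·9) / 2! = 90 / 2 = 45.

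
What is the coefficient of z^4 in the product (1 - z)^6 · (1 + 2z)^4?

39

Coefficient of z^4 = Σ_{j} C(6,j)·(-1)^j·C(4,4-j)·2^(4-j) for j from 0 to 4.
= 16 + (-192) + 360 + (-160) + 15 = 39.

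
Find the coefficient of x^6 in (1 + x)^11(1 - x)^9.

Coefficient of x^6 = Σ_{j} C(11,j)·1^j·C(9,6-j)·(-1)^(6-j) for j from 0 to 6.
= 84 + (-1386) + 6930 + (-13860) + 11880 + (-4158) + 462 = -48.

-48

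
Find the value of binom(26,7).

657800

C(26,7) = (26·25·24·23·22·21·20) / 7! = 3315312000 / 5040 = 657800.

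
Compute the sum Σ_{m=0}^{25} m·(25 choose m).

Since m·C(25,m) = 25·C(24,m−1), the sum is 25·2^24 = 25·16777216 = 419430400.

419430400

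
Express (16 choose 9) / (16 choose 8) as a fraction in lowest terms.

8/9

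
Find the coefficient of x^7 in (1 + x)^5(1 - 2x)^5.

Coefficient of x^7 = Σ_{j} C(5,j)·1^j·C(5,7-j)·(-2)^(7-j) for j from 2 to 5.
= (-320) + 800 + (-400) + 40 = 120.

120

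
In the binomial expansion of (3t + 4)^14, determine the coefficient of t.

The general term is C(14,j)·(3t)^j·(4)^(14-j); the t^1 term has j = 1.
C(14,1) = 14.
Coefficient = C(14,1) · 3^1 · 4^13 = 14 · 3 · 67108864 = 2818572288.

2818572288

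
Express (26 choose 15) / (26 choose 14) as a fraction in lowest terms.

4/5

C(n,k+1)/C(n,k) = (n−k)/(k+1) = (26−14)/(14+1) = 12/15 = 4/5.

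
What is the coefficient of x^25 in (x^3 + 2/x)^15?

96096

General term: C(15,j)·(x^3)^j·(2/x)^(15-j), with x-exponent 3j − 1(15−j) = 4j − 15.
Set 4j − 15 = 25: j = 10.
C(15,10) = 3003; 1^10 = 1; 2^5 = 32.
Coefficient = 3003 · 1 · 32 = 96096.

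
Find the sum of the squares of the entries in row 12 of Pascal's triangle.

By Vandermonde's identity, Σ C(12,r)² = C(24,12) = 2704156.

2704156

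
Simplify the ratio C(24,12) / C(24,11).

13/12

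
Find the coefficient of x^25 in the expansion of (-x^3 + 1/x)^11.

-55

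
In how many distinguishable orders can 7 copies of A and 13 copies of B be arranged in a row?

77520

Choose positions for the A's: C(20,7) = 77520.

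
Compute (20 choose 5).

15504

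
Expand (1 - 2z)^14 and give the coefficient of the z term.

The general term is C(14,j)·(1)^j·(-2z)^(14-j); the z^1 term has j = 13.
C(14,13) = 14.
Coefficient = C(14,13) · (-2)^1 = 14 · (-2) = -28.

-28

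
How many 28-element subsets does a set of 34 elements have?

1344904

C(34,28) = C(34,6) by symmetry.
C(34,6) = (34·33·32·31·30·29) / 6! = 968330880 / 720 = 1344904.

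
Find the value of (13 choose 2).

78

C(13,2) = (13·12) / 2! = 156 / 2 = 78.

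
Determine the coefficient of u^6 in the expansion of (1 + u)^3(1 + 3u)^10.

391068

Coefficient of u^6 = Σ_{j} C(3,j)·1^j·C(10,6-j)·3^(6-j) for j from 0 to 3.
= 153090 + 183708 + 51030 + 3240 = 391068.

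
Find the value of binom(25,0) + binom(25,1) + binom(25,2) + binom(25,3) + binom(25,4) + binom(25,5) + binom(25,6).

1 + 25 + 300 + 2300 + 12650 + 53130 + 177100 = 245506.

245506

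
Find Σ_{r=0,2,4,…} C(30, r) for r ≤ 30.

Half of (1+1)^30 + (1−1)^30 gives the even-index sum: 2^29 = 536870912.

536870912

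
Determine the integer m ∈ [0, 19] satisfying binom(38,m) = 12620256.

7

C(38,m) increases on 0 ≤ m ≤ 19. C(38,6) = 2760681 and C(38,7) = 12620256, so m = 7.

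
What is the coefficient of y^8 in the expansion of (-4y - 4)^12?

8304721920

The general term is C(12,j)·(-4y)^j·(-4)^(12-j); the y^8 term has j = 8.
C(12,8) = 495.
Coefficient = C(12,8) · (-4)^8 · (-4)^4 = 495 · 65536 · 256 = 8304721920.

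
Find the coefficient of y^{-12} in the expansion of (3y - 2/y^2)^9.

General term: C(9,j)·(3y)^j·(-2/y^2)^(9-j), with y-exponent 1j − 2(9−j) = 3j − 18.
Set 3j − 18 = -12: j = 2.
C(9,2) = 36; 3^2 = 9; (-2)^7 = -128.
Coefficient = 36 · 9 · (-128) = -41472.

-41472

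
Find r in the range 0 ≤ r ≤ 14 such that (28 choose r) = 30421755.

12

C(28,r) increases on 0 ≤ r ≤ 14. C(28,11) = 21474180 and C(28,12) = 30421755, so r = 12.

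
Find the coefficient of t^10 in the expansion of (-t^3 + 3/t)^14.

19702683

General term: C(14,j)·(-t^3)^j·(3/t)^(14-j), with t-exponent 3j − 1(14−j) = 4j − 14.
Set 4j − 14 = 10: j = 6.
C(14,6) = 3003; (-1)^6 = 1; 3^8 = 6561.
Coefficient = 3003 · 1 · 6561 = 19702683.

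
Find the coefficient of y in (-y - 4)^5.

-1280

The general term is C(5,j)·(-y)^j·(-4)^(5-j); the y^1 term has j = 1.
C(5,1) = 5.
Coefficient = C(5,1) · (-1)^1 · (-4)^4 = 5 · (-1) · 256 = -1280.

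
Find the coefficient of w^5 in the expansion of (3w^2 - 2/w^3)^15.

General term: C(15,j)·(3w^2)^j·(-2/w^3)^(15-j), with w-exponent 2j − 3(15−j) = 5j − 45.
Set 5j − 45 = 5: j = 10.
C(15,10) = 3003; 3^10 = 59049; (-2)^5 = -32.
Coefficient = 3003 · 59049 · (-32) = -5674372704.

-5674372704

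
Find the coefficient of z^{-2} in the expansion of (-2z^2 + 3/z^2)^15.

-5404164480

General term: C(15,j)·(-2z^2)^j·(3/z^2)^(15-j), with z-exponent 2j − 2(15−j) = 4j − 30.
Set 4j − 30 = -2: j = 7.
C(15,7) = 6435; (-2)^7 = -128; 3^8 = 6561.
Coefficient = 6435 · (-128) · 6561 = -5404164480.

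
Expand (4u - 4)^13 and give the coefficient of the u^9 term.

47982837760

The general term is C(13,j)·(4u)^j·(-4)^(13-j); the u^9 term has j = 9.
C(13,9) = 715.
Coefficient = C(13,9) · 4^9 · (-4)^4 = 715 · 262144 · 256 = 47982837760.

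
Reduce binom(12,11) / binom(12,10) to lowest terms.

C(n,k+1)/C(n,k) = (n−k)/(k+1) = (12−10)/(10+1) = 2/11.

2/11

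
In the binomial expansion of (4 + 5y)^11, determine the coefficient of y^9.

1718750000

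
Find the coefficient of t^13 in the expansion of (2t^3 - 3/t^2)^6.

General term: C(6,j)·(2t^3)^j·(-3/t^2)^(6-j), with t-exponent 3j − 2(6−j) = 5j − 12.
Set 5j − 12 = 13: j = 5.
C(6,5) = 6; 2^5 = 32; (-3)^1 = -3.
Coefficient = 6 · 32 · (-3) = -576.

-576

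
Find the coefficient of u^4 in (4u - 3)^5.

-3840

The general term is C(5,j)·(4u)^j·(-3)^(5-j); the u^4 term has j = 4.
C(5,4) = 5.
Coefficient = C(5,4) · 4^4 · (-3)^1 = 5 · 256 · (-3) = -3840.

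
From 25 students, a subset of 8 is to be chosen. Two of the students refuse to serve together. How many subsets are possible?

980628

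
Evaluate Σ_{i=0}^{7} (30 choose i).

2804012

1 + 30 + 435 + 4060 + 27405 + 142506 + 593775 + 2035800 = 2804012.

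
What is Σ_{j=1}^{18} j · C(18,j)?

Since j·C(18,j) = 18·C(17,j−1), the sum is 18·2^17 = 18·131072 = 2359296.

2359296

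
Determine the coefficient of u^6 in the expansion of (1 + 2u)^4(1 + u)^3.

80

Coefficient of u^6 = Σ_{j} C(4,j)·2^j·C(3,6-j)·1^(6-j) for j from 3 to 4.
= 32 + 48 = 80.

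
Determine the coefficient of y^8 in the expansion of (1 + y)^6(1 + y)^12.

Coefficient of y^8 = Σ_{j} C(6,j)·C(12,8-j) for j from 0 to 6.
= 495 + 4752 + 13860 + 15840 + 7425 + 1320 + 66 = 43758.

43758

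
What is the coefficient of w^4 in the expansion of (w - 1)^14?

The general term is C(14,j)·(w)^j·(-1)^(14-j); the w^4 term has j = 4.
C(14,4) = 1001.
Coefficient = C(14,4) = 1001.

1001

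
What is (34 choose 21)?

927983760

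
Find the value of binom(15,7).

6435

C(15,7) = (15·14·13·12·11·10·9) / 7! = 32432400 / 5040 = 6435.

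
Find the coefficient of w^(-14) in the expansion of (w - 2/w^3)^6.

-192

General term: C(6,j)·(w)^j·(-2/w^3)^(6-j), with w-exponent 1j − 3(6−j) = 4j − 18.
Set 4j − 18 = -14: j = 1.
C(6,1) = 6; 1^1 = 1; (-2)^5 = -32.
Coefficient = 6 · 1 · (-32) = -192.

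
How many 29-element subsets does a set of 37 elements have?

38608020

C(37,29) = C(37,8) by symmetry.
C(37,8) = (37·36·35·34·33·32·31·30) / 8! = 1556675366400 / 40320 = 38608020.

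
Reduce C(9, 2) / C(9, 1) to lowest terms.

4

C(n,k+1)/C(n,k) = (n−k)/(k+1) = (9−1)/(1+1) = 8/2 = 4.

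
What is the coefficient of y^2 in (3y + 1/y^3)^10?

General term: C(10,j)·(3y)^j·(1/y^3)^(10-j), with y-exponent 1j − 3(10−j) = 4j − 30.
Set 4j − 30 = 2: j = 8.
C(10,8) = 45; 3^8 = 6561; 1^2 = 1.
Coefficient = 45 · 6561 · 1 = 295245.

295245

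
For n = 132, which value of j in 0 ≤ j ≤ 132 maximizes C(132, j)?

C(132,j) is maximized at j = 132/2 = 66.

66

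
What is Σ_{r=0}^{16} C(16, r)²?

By Vandermonde's identity, Σ C(16,r)² = C(32,16) = 601080390.

601080390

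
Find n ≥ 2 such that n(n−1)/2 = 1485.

55

n(n−1)/2 = 1485 ⇒ n(n−1) = 2970. Since 55·54 = 2970, n = 55.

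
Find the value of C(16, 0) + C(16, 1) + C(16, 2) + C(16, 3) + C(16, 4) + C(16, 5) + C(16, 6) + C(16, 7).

26333

1 + 16 + 120 + 560 + 1820 + 4368 + 8008 + 11440 = 26333.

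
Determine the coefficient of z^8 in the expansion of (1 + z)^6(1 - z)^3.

Coefficient of z^8 = Σ_{j} C(6,j)·1^j·C(3,8-j)·(-1)^(8-j) for j from 5 to 6.
= (-6) + 3 = -3.

-3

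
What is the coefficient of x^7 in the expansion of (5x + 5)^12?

193359375000

The general term is C(12,j)·(5x)^j·(5)^(12-j); the x^7 term has j = 7.
C(12,7) = 792.
Coefficient = C(12,7) · 5^7 · 5^5 = 792 · 78125 · 3125 = 193359375000.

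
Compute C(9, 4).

C(9,4) = (9·8·7·6) / 4! = 3024 / 24 = 126.

126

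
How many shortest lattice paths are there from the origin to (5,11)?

Each path is a sequence of 16 steps with 5 rights: C(16,5) = 4368.

4368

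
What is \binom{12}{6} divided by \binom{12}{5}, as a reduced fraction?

C(n,k+1)/C(n,k) = (n−k)/(k+1) = (12−5)/(5+1) = 7/6.

7/6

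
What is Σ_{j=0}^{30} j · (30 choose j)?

Differentiating (1+x)^30 and setting x=1: Σ j·C(30,j) = 30·2^29 = 16106127360.

16106127360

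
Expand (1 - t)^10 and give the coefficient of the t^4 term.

210

The general term is C(10,j)·(1)^j·(-t)^(10-j); the t^4 term has j = 6.
C(10,6) = 210.
Coefficient = C(10,6) = 210.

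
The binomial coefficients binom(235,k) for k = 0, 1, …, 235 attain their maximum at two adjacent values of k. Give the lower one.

For odd n = 235, C(235,k) peaks at k = (n−1)/2 and (n+1)/2; the lower is 117.

117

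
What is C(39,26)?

8122425444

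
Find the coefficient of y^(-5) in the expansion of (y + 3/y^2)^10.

61236

General term: C(10,j)·(y)^j·(3/y^2)^(10-j), with y-exponent 1j − 2(10−j) = 3j − 20.
Set 3j − 20 = -5: j = 5.
C(10,5) = 252; 1^5 = 1; 3^5 = 243.
Coefficient = 252 · 1 · 243 = 61236.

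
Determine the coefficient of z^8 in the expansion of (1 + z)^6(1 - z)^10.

Coefficient of z^8 = Σ_{j} C(6,j)·1^j·C(10,8-j)·(-1)^(8-j) for j from 0 to 6.
= 45 + (-720) + 3150 + (-5040) + 3150 + (-720) + 45 = -90.

-90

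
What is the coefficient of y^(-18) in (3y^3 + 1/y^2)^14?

819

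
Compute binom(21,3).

C(21,3) = (21·20·19) / 3! = 7980 / 6 = 1330.

1330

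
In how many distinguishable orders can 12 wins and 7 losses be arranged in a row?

Choose positions for the wins: C(19,12) = 50388.

50388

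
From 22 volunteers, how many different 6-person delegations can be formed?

This is C(22,6) = 74613.

74613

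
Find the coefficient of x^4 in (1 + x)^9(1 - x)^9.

36

Coefficient of x^4 = Σ_{j} C(9,j)·1^j·C(9,4-j)·(-1)^(4-j) for j from 0 to 4.
= 126 + (-756) + 1296 + (-756) + 126 = 36.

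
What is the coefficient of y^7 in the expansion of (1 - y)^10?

The general term is C(10,j)·(1)^j·(-y)^(10-j); the y^7 term has j = 3.
C(10,3) = 120.
Coefficient = C(10,3) · (-1)^7 = 120 · (-1) = -120.

-120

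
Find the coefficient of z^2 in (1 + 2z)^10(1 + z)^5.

290

Coefficient of z^2 = Σ_{j} C(10,j)·2^j·C(5,2-j)·1^(2-j) for j from 0 to 2.
= 10 + 100 + 180 = 290.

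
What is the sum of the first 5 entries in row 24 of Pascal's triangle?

12951

1 + 24 + 276 + 2024 + 10626 = 12951.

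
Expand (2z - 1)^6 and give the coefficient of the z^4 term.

240

The general term is C(6,j)·(2z)^j·(-1)^(6-j); the z^4 term has j = 4.
C(6,4) = 15.
Coefficient = C(6,4) · 2^4 = 15 · 16 = 240.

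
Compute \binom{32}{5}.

201376

C(32,5) = (32·31·30·29·28) / 5! = 24165120 / 120 = 201376.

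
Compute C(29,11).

34597290

C(29,11) = (29·28·27·26·25·24·23·22·21·20·19) / 11! = 1381013105472000 / 39916800 = 34597290.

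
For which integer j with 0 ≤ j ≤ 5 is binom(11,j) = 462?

5

C(11,j) increases on 0 ≤ j ≤ 5. C(11,4) = 330 and C(11,5) = 462, so j = 5.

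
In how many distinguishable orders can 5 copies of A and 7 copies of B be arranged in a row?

792

Choose positions for the A's: C(12,5) = 792.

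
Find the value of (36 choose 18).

9075135300

C(36,18) = (36·35·34·33·32·31·30·29·28·27·26·25·24·23·22·21·20·19) / 18! = 58102407620643984998400000 / 6402373705728000 = 9075135300.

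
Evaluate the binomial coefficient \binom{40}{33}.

C(40,33) = C(40,7) by symmetry.
C(40,7) = (40·39·38·37·36·35·34) / 7! = 93963542400 / 5040 = 18643560.

18643560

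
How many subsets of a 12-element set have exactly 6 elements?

924

Choose the 6 positions: C(12,6) = 924.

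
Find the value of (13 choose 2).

C(13,2) = (13·12) / 2! = 156 / 2 = 78.

78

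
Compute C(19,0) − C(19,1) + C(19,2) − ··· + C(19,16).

153

The partial alternating sum Σ_{k=0}^{16} (−1)^k C(19,k) = (−1)^16 C(18,16) = 153.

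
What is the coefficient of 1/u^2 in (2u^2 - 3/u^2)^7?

22680

General term: C(7,j)·(2u^2)^j·(-3/u^2)^(7-j), with u-exponent 2j − 2(7−j) = 4j − 14.
Set 4j − 14 = -2: j = 3.
C(7,3) = 35; 2^3 = 8; (-3)^4 = 81.
Coefficient = 35 · 8 · 81 = 22680.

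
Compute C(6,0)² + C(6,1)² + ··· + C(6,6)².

By Vandermonde's identity, Σ C(6,r)² = C(12,6) = 924.

924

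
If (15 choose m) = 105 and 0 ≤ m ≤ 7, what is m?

C(15,m) increases on 0 ≤ m ≤ 7. C(15,1) = 15 and C(15,2) = 105, so m = 2.

2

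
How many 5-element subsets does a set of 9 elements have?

126

C(9,5) = C(9,4) by symmetry.
C(9,4) = (9·8·7·6) / 4! = 3024 / 24 = 126.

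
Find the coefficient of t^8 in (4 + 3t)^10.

The general term is C(10,j)·(4)^j·(3t)^(10-j); the t^8 term has j = 2.
C(10,2) = 45.
Coefficient = C(10,2) · 4^2 · 3^8 = 45 · 16 · 6561 = 4723920.

4723920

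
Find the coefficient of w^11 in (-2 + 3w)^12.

-4251528

The general term is C(12,j)·(-2)^j·(3w)^(12-j); the w^11 term has j = 1.
C(12,1) = 12.
Coefficient = C(12,1) · (-2)^1 · 3^11 = 12 · (-2) · 177147 = -4251528.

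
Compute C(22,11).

C(22,11) = (22·21·20·19·18·17·16·15·14·13·12) / 11! = 28158588057600 / 39916800 = 705432.

705432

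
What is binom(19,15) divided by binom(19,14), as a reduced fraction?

1/3

C(n,k+1)/C(n,k) = (n−k)/(k+1) = (19−14)/(14+1) = 5/15 = 1/3.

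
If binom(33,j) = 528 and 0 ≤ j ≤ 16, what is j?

C(33,j) increases on 0 ≤ j ≤ 16. C(33,1) = 33 and C(33,2) = 528, so j = 2.

2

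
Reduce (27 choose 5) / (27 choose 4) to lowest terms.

23/5

C(n,k+1)/C(n,k) = (n−k)/(k+1) = (27−4)/(4+1) = 23/5.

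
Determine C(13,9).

715

C(13,9) = C(13,4) by symmetry.
C(13,4) = (13·12·11·10) / 4! = 17160 / 24 = 715.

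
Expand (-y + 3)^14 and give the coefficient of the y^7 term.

The general term is C(14,j)·(-y)^j·(3)^(14-j); the y^7 term has j = 7.
C(14,7) = 3432.
Coefficient = C(14,7) · (-1)^7 · 3^7 = 3432 · (-1) · 2187 = -7505784.

-7505784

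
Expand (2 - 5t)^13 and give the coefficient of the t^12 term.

The general term is C(13,j)·(2)^j·(-5t)^(13-j); the t^12 term has j = 1.
C(13,1) = 13.
Coefficient = C(13,1) · 2^1 · (-5)^12 = 13 · 2 · 244140625 = 6347656250.

6347656250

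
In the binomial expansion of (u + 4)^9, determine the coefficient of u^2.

The general term is C(9,j)·(u)^j·(4)^(9-j); the u^2 term has j = 2.
C(9,2) = 36.
Coefficient = C(9,2) · 4^7 = 36 · 16384 = 589824.

589824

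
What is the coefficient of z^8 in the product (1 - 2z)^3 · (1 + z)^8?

Coefficient of z^8 = Σ_{j} C(3,j)·(-2)^j·C(8,8-j)·1^(8-j) for j from 0 to 3.
= 1 + (-48) + 336 + (-448) = -159.

-159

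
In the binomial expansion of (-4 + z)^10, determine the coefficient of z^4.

860160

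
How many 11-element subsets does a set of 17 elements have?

C(17,11) = C(17,6) by symmetry.
C(17,6) = (17·16·15·14·13·12) / 6! = 8910720 / 720 = 12376.

12376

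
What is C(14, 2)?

91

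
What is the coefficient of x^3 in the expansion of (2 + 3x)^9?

The general term is C(9,j)·(2)^j·(3x)^(9-j); the x^3 term has j = 6.
C(9,6) = 84.
Coefficient = C(9,6) · 2^6 · 3^3 = 84 · 64 · 27 = 145152.

145152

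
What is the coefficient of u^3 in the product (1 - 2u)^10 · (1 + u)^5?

Coefficient of u^3 = Σ_{j} C(10,j)·(-2)^j·C(5,3-j)·1^(3-j) for j from 0 to 3.
= 10 + (-200) + 900 + (-960) = -250.

-250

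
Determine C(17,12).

6188

C(17,12) = C(17,5) by symmetry.
C(17,5) = (17·16·15·14·13) / 5! = 742560 / 120 = 6188.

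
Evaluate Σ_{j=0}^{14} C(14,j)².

40116600

Σ C(14,j)² is the coefficient of x^14 in (1+x)^14(1+x)^14 = (1+x)^28, i.e. C(28,14) = 40116600.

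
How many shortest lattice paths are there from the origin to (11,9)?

Each path is a sequence of 20 steps with 11 rights: C(20,11) = 167960.

167960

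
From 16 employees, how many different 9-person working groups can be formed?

11440

This is C(16,9) = 11440.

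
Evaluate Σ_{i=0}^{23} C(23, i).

8388608

The entries of row 23 sum to 2^23 = 8388608.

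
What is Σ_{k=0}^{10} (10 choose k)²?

184756

Σ C(10,k)² is the coefficient of x^10 in (1+x)^10(1+x)^10 = (1+x)^20, i.e. C(20,10) = 184756.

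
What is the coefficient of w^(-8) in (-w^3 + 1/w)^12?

-12

General term: C(12,j)·(-w^3)^j·(1/w)^(12-j), with w-exponent 3j − 1(12−j) = 4j − 12.
Set 4j − 12 = -8: j = 1.
C(12,1) = 12; (-1)^1 = -1; 1^11 = 1.
Coefficient = 12 · (-1) · 1 = -12.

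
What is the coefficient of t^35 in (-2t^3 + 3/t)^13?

General term: C(13,j)·(-2t^3)^j·(3/t)^(13-j), with t-exponent 3j − 1(13−j) = 4j − 13.
Set 4j − 13 = 35: j = 12.
C(13,12) = 13; (-2)^12 = 4096; 3^1 = 3.
Coefficient = 13 · 4096 · 3 = 159744.

159744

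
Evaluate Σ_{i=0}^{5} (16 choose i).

1 + 16 + 120 + 560 + 1820 + 4368 = 6885.

6885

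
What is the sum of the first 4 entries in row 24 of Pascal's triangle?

2325

1 + 24 + 276 + 2024 = 2325.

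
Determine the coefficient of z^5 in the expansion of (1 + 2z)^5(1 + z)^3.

552

Coefficient of z^5 = Σ_{j} C(5,j)·2^j·C(3,5-j)·1^(5-j) for j from 2 to 5.
= 40 + 240 + 240 + 32 = 552.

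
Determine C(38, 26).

C(38,26) = C(38,12) by symmetry.
C(38,12) = (38·37·36·35·34·33·32·31·30·29·28·27) / 12! = 1296884927852236800 / 479001600 = 2707475148.

2707475148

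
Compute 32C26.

C(32,26) = C(32,6) by symmetry.
C(32,6) = (32·31·30·29·28·27) / 6! = 652458240 / 720 = 906192.

906192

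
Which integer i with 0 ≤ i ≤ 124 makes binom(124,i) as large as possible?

C(124,i) is maximized at i = 124/2 = 62.

62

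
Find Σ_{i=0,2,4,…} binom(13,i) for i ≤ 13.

4096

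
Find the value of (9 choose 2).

36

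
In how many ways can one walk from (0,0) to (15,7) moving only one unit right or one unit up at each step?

Each path is a sequence of 22 steps with 15 rights: C(22,15) = 170544.

170544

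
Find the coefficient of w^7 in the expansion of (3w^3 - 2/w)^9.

-326592

General term: C(9,j)·(3w^3)^j·(-2/w)^(9-j), with w-exponent 3j − 1(9−j) = 4j − 9.
Set 4j − 9 = 7: j = 4.
C(9,4) = 126; 3^4 = 81; (-2)^5 = -32.
Coefficient = 126 · 81 · (-32) = -326592.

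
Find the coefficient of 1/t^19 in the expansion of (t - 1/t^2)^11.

11

General term: C(11,j)·(t)^j·(-1/t^2)^(11-j), with t-exponent 1j − 2(11−j) = 3j − 22.
Set 3j − 22 = -19: j = 1.
C(11,1) = 11; 1^1 = 1; (-1)^10 = 1.
Coefficient = 11 · 1 · 1 = 11.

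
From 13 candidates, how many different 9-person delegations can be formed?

715

This is C(13,9) = 715.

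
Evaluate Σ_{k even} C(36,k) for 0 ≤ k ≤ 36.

Even-k terms of row 36 sum to 2^35 = 34359738368.

34359738368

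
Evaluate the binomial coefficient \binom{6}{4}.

C(6,4) = C(6,2) by symmetry.
C(6,2) = (6·5) / 2! = 30 / 2 = 15.

15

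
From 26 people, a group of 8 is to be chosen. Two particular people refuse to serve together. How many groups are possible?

1427679

All 8-subsets: C(26,8) = 1562275. Those containing both fixed elements: C(24,6) = 134596.
1562275 − 134596 = 1427679.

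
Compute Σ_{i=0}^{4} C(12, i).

1 + 12 + 66 + 220 + 495 = 794.

794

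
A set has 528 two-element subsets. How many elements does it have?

33

n(n−1)/2 = 528 ⇒ n(n−1) = 1056. Since 33·32 = 1056, n = 33.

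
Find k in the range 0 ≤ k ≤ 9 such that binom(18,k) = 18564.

6

C(18,k) increases on 0 ≤ k ≤ 9. C(18,5) = 8568 and C(18,6) = 18564, so k = 6.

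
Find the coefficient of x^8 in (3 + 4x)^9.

The general term is C(9,j)·(3)^j·(4x)^(9-j); the x^8 term has j = 1.
C(9,1) = 9.
Coefficient = C(9,1) · 3^1 · 4^8 = 9 · 3 · 65536 = 1769472.

1769472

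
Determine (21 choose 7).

116280

C(21,7) = (21·20·19·18·17·16·15) / 7! = 586051200 / 5040 = 116280.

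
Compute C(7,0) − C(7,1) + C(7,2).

15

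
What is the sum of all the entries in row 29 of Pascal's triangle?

536870912

The entries of row 29 sum to 2^29 = 536870912.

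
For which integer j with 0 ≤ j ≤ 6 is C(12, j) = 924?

6

C(12,j) increases on 0 ≤ j ≤ 6. C(12,5) = 792 and C(12,6) = 924, so j = 6.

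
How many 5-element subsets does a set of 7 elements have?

C(7,5) = C(7,2) by symmetry.
C(7,2) = (7·6) / 2! = 42 / 2 = 21.

21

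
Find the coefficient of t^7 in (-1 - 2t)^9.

-4608

The general term is C(9,j)·(-1)^j·(-2t)^(9-j); the t^7 term has j = 2.
C(9,2) = 36.
Coefficient = C(9,2) · (-2)^7 = 36 · (-128) = -4608.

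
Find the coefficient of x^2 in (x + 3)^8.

20412

The general term is C(8,j)·(x)^j·(3)^(8-j); the x^2 term has j = 2.
C(8,2) = 28.
Coefficient = C(8,2) · 3^6 = 28 · 729 = 20412.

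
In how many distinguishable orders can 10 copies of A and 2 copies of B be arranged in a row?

66

Choose positions for the A's: C(12,10) = 66.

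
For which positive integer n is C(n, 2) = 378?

28

n(n−1)/2 = 378 ⇒ n(n−1) = 756. Since 28·27 = 756, n = 28.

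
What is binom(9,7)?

36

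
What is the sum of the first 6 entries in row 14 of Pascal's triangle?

1 + 14 + 91 + 364 + 1001 + 2002 = 3473.

3473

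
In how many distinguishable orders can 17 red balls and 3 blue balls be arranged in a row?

Choose positions for the red balls: C(20,17) = 1140.

1140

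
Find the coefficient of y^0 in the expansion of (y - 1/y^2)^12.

General term: C(12,j)·(y)^j·(-1/y^2)^(12-j), with y-exponent 1j − 2(12−j) = 3j − 24.
Set 3j − 24 = 0: j = 8.
C(12,8) = 495; 1^8 = 1; (-1)^4 = 1.
Coefficient = 495 · 1 · 1 = 495.

495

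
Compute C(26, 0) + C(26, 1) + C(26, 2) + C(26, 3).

1 + 26 + 325 + 2600 = 2952.

2952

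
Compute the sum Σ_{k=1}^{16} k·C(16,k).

Differentiating (1+x)^16 and setting x=1: Σ k·C(16,k) = 16·2^15 = 524288.

524288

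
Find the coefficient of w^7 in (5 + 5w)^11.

16113281250

The general term is C(11,j)·(5)^j·(5w)^(11-j); the w^7 term has j = 4.
C(11,4) = 330.
Coefficient = C(11,4) · 5^4 · 5^7 = 330 · 625 · 78125 = 16113281250.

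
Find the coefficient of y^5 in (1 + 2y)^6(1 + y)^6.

Coefficient of y^5 = Σ_{j} C(6,j)·2^j·C(6,5-j)·1^(5-j) for j from 0 to 5.
= 6 + 180 + 1200 + 2400 + 1440 + 192 = 5418.

5418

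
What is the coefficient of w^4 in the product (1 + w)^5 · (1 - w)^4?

6

Coefficient of w^4 = Σ_{j} C(5,j)·1^j·C(4,4-j)·(-1)^(4-j) for j from 0 to 4.
= 1 + (-20) + 60 + (-40) + 5 = 6.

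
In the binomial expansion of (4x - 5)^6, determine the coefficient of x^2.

The general term is C(6,j)·(4x)^j·(-5)^(6-j); the x^2 term has j = 2.
C(6,2) = 15.
Coefficient = C(6,2) · 4^2 · (-5)^4 = 15 · 16 · 625 = 150000.

150000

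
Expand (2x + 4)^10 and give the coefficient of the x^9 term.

20480

The general term is C(10,j)·(2x)^j·(4)^(10-j); the x^9 term has j = 9.
C(10,9) = 10.
Coefficient = C(10,9) · 2^9 · 4^1 = 10 · 512 · 4 = 20480.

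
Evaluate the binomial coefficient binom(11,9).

C(11,9) = C(11,2) by symmetry.
C(11,2) = (11·10) / 2! = 110 / 2 = 55.

55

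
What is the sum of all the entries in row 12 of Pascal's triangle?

The entries of row 12 sum to 2^12 = 4096.

4096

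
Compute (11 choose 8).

165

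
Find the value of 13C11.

C(13,11) = C(13,2) by symmetry.
C(13,2) = (13·12) / 2! = 156 / 2 = 78.

78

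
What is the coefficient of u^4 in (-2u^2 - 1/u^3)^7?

General term: C(7,j)·(-2u^2)^j·(-1/u^3)^(7-j), with u-exponent 2j − 3(7−j) = 5j − 21.
Set 5j − 21 = 4: j = 5.
C(7,5) = 21; (-2)^5 = -32; (-1)^2 = 1.
Coefficient = 21 · (-32) · 1 = -672.

-672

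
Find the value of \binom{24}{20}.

C(24,20) = C(24,4) by symmetry.
C(24,4) = (24·23·22·21) / 4! = 255024 / 24 = 10626.

10626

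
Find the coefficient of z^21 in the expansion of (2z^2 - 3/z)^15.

-50319360

General term: C(15,j)·(2z^2)^j·(-3/z)^(15-j), with z-exponent 2j − 1(15−j) = 3j − 15.
Set 3j − 15 = 21: j = 12.
C(15,12) = 455; 2^12 = 4096; (-3)^3 = -27.
Coefficient = 455 · 4096 · (-27) = -50319360.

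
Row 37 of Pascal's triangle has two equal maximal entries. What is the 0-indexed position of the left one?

For odd n = 37, C(37,k) peaks at k = (n−1)/2 and (n+1)/2; the lower is 18.

18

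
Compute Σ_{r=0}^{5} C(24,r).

55455

1 + 24 + 276 + 2024 + 10626 + 42504 = 55455.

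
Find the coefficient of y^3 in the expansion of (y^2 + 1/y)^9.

126

General term: C(9,j)·(y^2)^j·(1/y)^(9-j), with y-exponent 2j − 1(9−j) = 3j − 9.
Set 3j − 9 = 3: j = 4.
C(9,4) = 126; 1^4 = 1; 1^5 = 1.
Coefficient = 126 · 1 · 1 = 126.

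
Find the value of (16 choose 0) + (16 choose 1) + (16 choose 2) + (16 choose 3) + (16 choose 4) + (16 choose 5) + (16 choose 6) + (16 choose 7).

26333

1 + 16 + 120 + 560 + 1820 + 4368 + 8008 + 11440 = 26333.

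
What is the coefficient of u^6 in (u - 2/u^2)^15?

General term: C(15,j)·(u)^j·(-2/u^2)^(15-j), with u-exponent 1j − 2(15−j) = 3j − 30.
Set 3j − 30 = 6: j = 12.
C(15,12) = 455; 1^12 = 1; (-2)^3 = -8.
Coefficient = 455 · 1 · (-8) = -3640.

-3640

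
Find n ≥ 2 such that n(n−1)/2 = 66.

n(n−1)/2 = 66 ⇒ n(n−1) = 132. Since 12·11 = 132, n = 12.

12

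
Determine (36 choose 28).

C(36,28) = C(36,8) by symmetry.
C(36,8) = (36·35·34·33·32·31·30·29) / 8! = 1220096908800 / 40320 = 30260340.

30260340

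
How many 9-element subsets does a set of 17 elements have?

24310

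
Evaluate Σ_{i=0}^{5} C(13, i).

2380

1 + 13 + 78 + 286 + 715 + 1287 = 2380.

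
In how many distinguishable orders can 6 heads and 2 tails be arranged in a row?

Choose positions for the heads: C(8,6) = 28.

28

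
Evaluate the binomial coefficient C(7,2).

C(7,2) = (7·6) / 2! = 42 / 2 = 21.

21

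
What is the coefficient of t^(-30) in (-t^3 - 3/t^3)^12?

General term: C(12,j)·(-t^3)^j·(-3/t^3)^(12-j), with t-exponent 3j − 3(12−j) = 6j − 36.
Set 6j − 36 = -30: j = 1.
C(12,1) = 12; (-1)^1 = -1; (-3)^11 = -177147.
Coefficient = 12 · (-1) · (-177147) = 2125764.

2125764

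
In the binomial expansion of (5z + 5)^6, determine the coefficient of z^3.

312500

The general term is C(6,j)·(5z)^j·(5)^(6-j); the z^3 term has j = 3.
C(6,3) = 20.
Coefficient = C(6,3) · 5^3 · 5^3 = 20 · 125 · 125 = 312500.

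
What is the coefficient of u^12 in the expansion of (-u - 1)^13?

The general term is C(13,j)·(-u)^j·(-1)^(13-j); the u^12 term has j = 12.
C(13,12) = 13.
Coefficient = C(13,12) · (-1)^1 = 13 · (-1) = -13.

-13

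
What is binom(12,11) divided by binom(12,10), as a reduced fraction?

2/11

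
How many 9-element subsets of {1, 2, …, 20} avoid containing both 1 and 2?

All 9-subsets: C(20,9) = 167960. Those containing both fixed elements: C(18,7) = 31824.
167960 − 31824 = 136136.

136136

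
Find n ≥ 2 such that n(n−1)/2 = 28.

n(n−1)/2 = 28 ⇒ n(n−1) = 56. Since 8·7 = 56, n = 8.

8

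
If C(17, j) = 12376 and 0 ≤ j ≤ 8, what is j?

C(17,j) increases on 0 ≤ j ≤ 8. C(17,5) = 6188 and C(17,6) = 12376, so j = 6.

6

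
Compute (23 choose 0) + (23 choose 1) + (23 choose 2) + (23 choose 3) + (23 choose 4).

10903

1 + 23 + 253 + 1771 + 8855 = 10903.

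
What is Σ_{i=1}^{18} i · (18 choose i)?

2359296

Differentiating (1+x)^18 and setting x=1: Σ i·C(18,i) = 18·2^17 = 2359296.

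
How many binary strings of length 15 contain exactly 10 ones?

Choose the 10 positions: C(15,10) = 3003.

3003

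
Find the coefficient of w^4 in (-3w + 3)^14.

4787751969

The general term is C(14,j)·(-3w)^j·(3)^(14-j); the w^4 term has j = 4.
C(14,4) = 1001.
Coefficient = C(14,4) · (-3)^4 · 3^10 = 1001 · 81 · 59049 = 4787751969.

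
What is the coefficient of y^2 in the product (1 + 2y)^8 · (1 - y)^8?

12

Coefficient of y^2 = Σ_{j} C(8,j)·2^j·C(8,2-j)·(-1)^(2-j) for j from 0 to 2.
= 28 + (-128) + 112 = 12.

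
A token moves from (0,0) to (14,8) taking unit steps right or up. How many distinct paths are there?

319770

Each path is a sequence of 22 steps with 14 rights: C(22,14) = 319770.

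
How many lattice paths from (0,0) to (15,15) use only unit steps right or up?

Each path is a sequence of 30 steps with 15 rights: C(30,15) = 155117520.

155117520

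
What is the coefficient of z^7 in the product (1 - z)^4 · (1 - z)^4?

-8

(1 - z)^4(1 - z)^4 = (1 - z)^8, so the coefficient of z^7 is C(8,7)·(-1)^7 = 8·-1 = -8.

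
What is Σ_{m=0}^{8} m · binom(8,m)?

1024

Differentiating (1+x)^8 and setting x=1: Σ m·C(8,m) = 8·2^7 = 1024.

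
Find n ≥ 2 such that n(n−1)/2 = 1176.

49

n(n−1)/2 = 1176 ⇒ n(n−1) = 2352. Since 49·48 = 2352, n = 49.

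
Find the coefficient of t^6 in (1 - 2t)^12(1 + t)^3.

Coefficient of t^6 = Σ_{j} C(12,j)·(-2)^j·C(3,6-j)·1^(6-j) for j from 3 to 6.
= (-1760) + 23760 + (-76032) + 59136 = 5104.

5104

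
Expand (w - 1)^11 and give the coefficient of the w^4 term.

The general term is C(11,j)·(w)^j·(-1)^(11-j); the w^4 term has j = 4.
C(11,4) = 330.
Coefficient = C(11,4) · (-1)^7 = 330 · (-1) = -330.

-330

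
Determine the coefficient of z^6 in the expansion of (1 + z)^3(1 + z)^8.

462

(1 + z)^3(1 + z)^8 = (1 + z)^11, so the coefficient of z^6 is C(11,6)·1^6 = 462·1 = 462.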